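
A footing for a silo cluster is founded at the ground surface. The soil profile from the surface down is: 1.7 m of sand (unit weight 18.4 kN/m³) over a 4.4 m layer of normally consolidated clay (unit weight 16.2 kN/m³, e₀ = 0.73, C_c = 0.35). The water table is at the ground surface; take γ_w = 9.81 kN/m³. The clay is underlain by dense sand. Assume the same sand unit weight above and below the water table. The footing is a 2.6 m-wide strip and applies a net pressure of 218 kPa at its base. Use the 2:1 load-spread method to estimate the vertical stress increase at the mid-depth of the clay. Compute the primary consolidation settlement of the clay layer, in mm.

Mid-depth of clay below the ground surface: z = 1.7 + 4.4/2 = 3.9 m.
Total vertical stress at mid-clay: σ_v = 18.4×1.7 + 16.2×2.2 = 66.92 kPa.
Pore pressure: u = 9.81×(3.9 − 0) = 38.259 kPa.
Initial effective stress: σ'_0 = σ_v − u = 66.92 − 38.259 = 28.661 kPa.
Stress increase at mid-clay by the 2:1 spreading method:
Δσ = qB/(B+z) = 218×2.6/(2.6+3.9) = 87.2 kPa
Final effective stress: σ'_f = σ'_0 + Δσ = 28.661 + 87.2 = 115.86 kPa.
Normally consolidated clay, so the full stress increment lies on the virgin compression line:
S_c = C_c·H/(1+e₀)·log₁₀(σ'_f/σ'_0) = 0.35×4.4/(1+0.73)×log₁₀(115.86/28.661)
    = 0.89017 × 0.60664 = 0.54 m

S_c ≈ 540 mm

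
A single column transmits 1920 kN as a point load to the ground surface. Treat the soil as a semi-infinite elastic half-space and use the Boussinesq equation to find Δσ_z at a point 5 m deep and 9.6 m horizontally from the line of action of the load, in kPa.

Boussinesq vertical stress below a point load on an elastic half-space:
Δσ_z = 3P/(2πz²) · [1 + (r/z)²]^(−5/2)
r/z = 9.6/5 = 1.92; [1+(r/z)²]^(−5/2) = 0.021033.
Δσ_z = 3×1920/(2π×5²) × 0.021033 = 36.669 × 0.021033 = 0.7713 kPa

Δσ_z ≈ 0.771 kPa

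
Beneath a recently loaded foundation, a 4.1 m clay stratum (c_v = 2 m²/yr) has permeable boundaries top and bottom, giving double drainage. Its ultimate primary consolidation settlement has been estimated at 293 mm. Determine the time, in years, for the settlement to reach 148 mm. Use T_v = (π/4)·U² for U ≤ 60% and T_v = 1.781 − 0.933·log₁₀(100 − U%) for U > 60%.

t ≈ 0.421 years

Drainage path length: H_d = H/2 = 2.05 m (double drainage).
U = S(t)/S_ult = 148/293 = 0.5051.
U ≤ 60%: T_v = (π/4)·U² = (π/4)×0.50512² = 0.20039.
t = T_v·H_d²/c_v = 0.20039×2.05²/2 = 0.4211 years.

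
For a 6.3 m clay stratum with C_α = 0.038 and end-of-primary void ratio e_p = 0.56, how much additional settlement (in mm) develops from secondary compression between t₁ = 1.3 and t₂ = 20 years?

Secondary compression: S_s = C_α·H/(1+e_p)·log₁₀(t₂/t₁)
S_s = 0.038×6.3/(1+0.56)×log₁₀(20/1.3)
    = 0.1535 × 1.187 = 0.1822 m

S_s ≈ 182 mm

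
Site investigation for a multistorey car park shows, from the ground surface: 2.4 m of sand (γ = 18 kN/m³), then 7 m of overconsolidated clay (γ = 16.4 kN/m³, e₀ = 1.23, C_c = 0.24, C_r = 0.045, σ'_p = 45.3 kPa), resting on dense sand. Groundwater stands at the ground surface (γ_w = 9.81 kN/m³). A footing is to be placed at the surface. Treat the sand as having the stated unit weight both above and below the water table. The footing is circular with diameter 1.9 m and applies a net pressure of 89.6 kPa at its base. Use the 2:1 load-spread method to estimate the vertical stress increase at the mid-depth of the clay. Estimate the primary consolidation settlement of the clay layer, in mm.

S_c ≈ 22.8 mm

Mid-depth of clay below the ground surface: z = 2.4 + 7/2 = 5.9 m.
Total vertical stress at mid-clay: σ_v = 18×2.4 + 16.4×3.5 = 100.6 kPa.
Pore pressure: u = 9.81×(5.9 − 0) = 57.879 kPa.
Initial effective stress: σ'_0 = σ_v − u = 100.6 − 57.879 = 42.721 kPa.
Stress increase at mid-clay by the 2:1 spreading method:
Δσ ≈ qD²/(D+z)² = 89.6×1.9²/(1.9+5.9)² = 5.3165 kPa
Final effective stress: σ'_f = 42.721 + 5.3165 = 48.037 kPa.
σ'_f = 48.037 > σ'_p = 45.3 kPa, so the stress path crosses the preconsolidation pressure — recompression up to σ'_p, then virgin compression beyond:
S_c = H/(1+e₀)·[C_r·log₁₀(σ'_p/σ'_0) + C_c·log₁₀(σ'_f/σ'_p)]
    = 7/2.23 × [0.045×log₁₀(45.3/42.721) + 0.24×log₁₀(48.037/45.3)]
    = 3.139 × [0.0011456 + 0.0061146] = 0.02279 m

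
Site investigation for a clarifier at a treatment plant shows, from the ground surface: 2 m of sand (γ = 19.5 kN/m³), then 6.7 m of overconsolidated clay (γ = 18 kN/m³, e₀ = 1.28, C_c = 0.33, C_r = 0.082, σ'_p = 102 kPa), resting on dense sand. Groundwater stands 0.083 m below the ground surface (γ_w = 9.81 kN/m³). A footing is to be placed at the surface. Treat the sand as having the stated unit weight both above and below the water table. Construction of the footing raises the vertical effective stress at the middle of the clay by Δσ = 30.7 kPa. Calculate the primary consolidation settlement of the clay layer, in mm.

S_c ≈ 52.1 mm

Mid-depth of clay below the ground surface: z = 2 + 6.7/2 = 5.35 m.
Total vertical stress at mid-clay: σ_v = 19.5×2 + 18×3.35 = 99.3 kPa.
Pore pressure: u = 9.81×(5.35 − 0.083) = 51.669 kPa.
Initial effective stress: σ'_0 = σ_v − u = 99.3 − 51.669 = 47.631 kPa.
Final effective stress: σ'_f = 47.631 + 30.7 = 78.331 kPa.
σ'_f = 78.331 ≤ σ'_p = 102 kPa, so the clay remains overconsolidated and only the recompression index applies:
S_c = C_r·H/(1+e₀)·log₁₀(σ'_f/σ'_0) = 0.082×6.7/2.28×log₁₀(78.331/47.631)
    = 0.24097 × 0.21604 = 0.05206 m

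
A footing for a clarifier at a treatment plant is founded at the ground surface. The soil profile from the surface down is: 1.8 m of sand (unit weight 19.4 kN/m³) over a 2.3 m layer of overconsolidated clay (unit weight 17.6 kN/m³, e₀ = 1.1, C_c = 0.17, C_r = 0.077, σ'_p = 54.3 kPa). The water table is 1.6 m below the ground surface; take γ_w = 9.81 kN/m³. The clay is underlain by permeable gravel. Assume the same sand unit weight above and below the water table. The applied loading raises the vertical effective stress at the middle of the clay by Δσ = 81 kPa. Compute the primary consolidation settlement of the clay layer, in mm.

S_c ≈ 75.5 mm

Mid-depth of clay below the ground surface: z = 1.8 + 2.3/2 = 2.95 m.
Total vertical stress at mid-clay: σ_v = 19.4×1.8 + 17.6×1.15 = 55.16 kPa.
Pore pressure: u = 9.81×(2.95 − 1.6) = 13.244 kPa.
Initial effective stress: σ'_0 = σ_v − u = 55.16 − 13.244 = 41.916 kPa.
Final effective stress: σ'_f = 41.916 + 81 = 122.92 kPa.
σ'_f = 122.92 > σ'_p = 54.3 kPa, so the stress path crosses the preconsolidation pressure — recompression up to σ'_p, then virgin compression beyond:
S_c = H/(1+e₀)·[C_r·log₁₀(σ'_p/σ'_0) + C_c·log₁₀(σ'_f/σ'_p)]
    = 2.3/2.1 × [0.077×log₁₀(54.3/41.916) + 0.17×log₁₀(122.92/54.3)]
    = 1.0952 × [0.0086563 + 0.06032] = 0.07554 m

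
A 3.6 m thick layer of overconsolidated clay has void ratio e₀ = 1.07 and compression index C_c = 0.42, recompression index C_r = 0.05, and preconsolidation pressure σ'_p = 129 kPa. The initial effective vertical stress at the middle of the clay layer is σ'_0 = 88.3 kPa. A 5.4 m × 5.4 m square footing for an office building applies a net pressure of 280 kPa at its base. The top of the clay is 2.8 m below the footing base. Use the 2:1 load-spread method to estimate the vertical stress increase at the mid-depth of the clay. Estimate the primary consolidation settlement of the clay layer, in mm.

Mid-depth of clay below the footing base: z = 2.8 + 3.6/2 = 4.6 m.
Stress increase at mid-clay by the 2:1 spreading method:
Δσ = qBL/((B+z)(L+z)) = 280×5.4×5.4/((5.4+4.6)(5.4+4.6)) = 81.648 kPa
Final effective stress: σ'_f = 88.3 + 81.648 = 169.95 kPa.
σ'_f = 169.95 > σ'_p = 129 kPa, so the stress path crosses the preconsolidation pressure — recompression up to σ'_p, then virgin compression beyond:
S_c = H/(1+e₀)·[C_r·log₁₀(σ'_p/σ'_0) + C_c·log₁₀(σ'_f/σ'_p)]
    = 3.6/2.07 × [0.05×log₁₀(129/88.3) + 0.42×log₁₀(169.95/129)]
    = 1.7391 × [0.0082315 + 0.050287] = 0.1018 m

S_c ≈ 102 mm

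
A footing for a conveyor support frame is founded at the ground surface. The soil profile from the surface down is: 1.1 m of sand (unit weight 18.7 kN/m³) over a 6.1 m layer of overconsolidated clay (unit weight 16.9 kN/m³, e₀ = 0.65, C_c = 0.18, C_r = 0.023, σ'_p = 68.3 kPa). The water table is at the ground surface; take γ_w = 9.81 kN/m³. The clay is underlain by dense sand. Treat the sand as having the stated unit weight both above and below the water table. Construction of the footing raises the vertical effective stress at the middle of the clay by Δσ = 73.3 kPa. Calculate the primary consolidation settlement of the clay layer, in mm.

Mid-depth of clay below the ground surface: z = 1.1 + 6.1/2 = 4.15 m.
Total vertical stress at mid-clay: σ_v = 18.7×1.1 + 16.9×3.05 = 72.115 kPa.
Pore pressure: u = 9.81×(4.15 − 0) = 40.712 kPa.
Initial effective stress: σ'_0 = σ_v − u = 72.115 − 40.712 = 31.403 kPa.
Final effective stress: σ'_f = 31.403 + 73.3 = 104.7 kPa.
σ'_f = 104.7 > σ'_p = 68.3 kPa, so the stress path crosses the preconsolidation pressure — recompression up to σ'_p, then virgin compression beyond:
S_c = H/(1+e₀)·[C_r·log₁₀(σ'_p/σ'_0) + C_c·log₁₀(σ'_f/σ'_p)]
    = 6.1/1.65 × [0.023×log₁₀(68.3/31.403) + 0.18×log₁₀(104.7/68.3)]
    = 3.697 × [0.0077613 + 0.033395] = 0.1522 m

S_c ≈ 152 mm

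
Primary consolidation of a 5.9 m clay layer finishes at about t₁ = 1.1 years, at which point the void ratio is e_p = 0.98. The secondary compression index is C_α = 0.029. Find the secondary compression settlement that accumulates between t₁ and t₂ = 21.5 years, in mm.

S_s ≈ 112 mm

Secondary compression: S_s = C_α·H/(1+e_p)·log₁₀(t₂/t₁)
S_s = 0.029×5.9/(1+0.98)×log₁₀(21.5/1.1)
    = 0.08641 × 1.291 = 0.1116 m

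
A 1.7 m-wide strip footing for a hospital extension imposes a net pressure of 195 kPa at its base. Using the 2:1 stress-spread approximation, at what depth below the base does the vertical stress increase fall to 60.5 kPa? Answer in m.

z ≈ 3.78 m

2:1 spreading — at depth z the loaded area has grown by z in each plan dimension:
qB/(B+z) = Δσ_z ⇒ z = qB/Δσ_z − B = 195×1.7/60.5 − 1.7 = 3.779 m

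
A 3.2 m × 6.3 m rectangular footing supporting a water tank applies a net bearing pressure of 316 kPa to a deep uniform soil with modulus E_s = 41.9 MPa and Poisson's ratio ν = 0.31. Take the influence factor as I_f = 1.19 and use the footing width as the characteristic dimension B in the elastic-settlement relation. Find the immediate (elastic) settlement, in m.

S_e ≈ 0.026 m

Immediate (elastic) settlement: S_e = q·B·(1−ν²)/E_s · I_f.
E_s = 41.9 MPa = 41900 kPa.
S_e = 316 × 3.2 × (1 − 0.31²) / 41900 × 1.19
    = 316 × 3.2 × 0.9039 / 41900 × 1.19
    = 0.02596 m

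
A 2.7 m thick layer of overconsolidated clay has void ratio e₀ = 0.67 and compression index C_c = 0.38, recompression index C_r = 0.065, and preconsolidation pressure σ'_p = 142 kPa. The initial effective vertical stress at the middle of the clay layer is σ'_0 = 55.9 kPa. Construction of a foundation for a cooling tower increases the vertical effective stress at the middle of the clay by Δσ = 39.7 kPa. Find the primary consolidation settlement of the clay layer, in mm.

S_c ≈ 24.5 mm

Final effective stress: σ'_f = 55.9 + 39.7 = 95.6 kPa.
σ'_f = 95.6 ≤ σ'_p = 142 kPa, so the clay remains overconsolidated and only the recompression index applies:
S_c = C_r·H/(1+e₀)·log₁₀(σ'_f/σ'_0) = 0.065×2.7/1.67×log₁₀(95.6/55.9)
    = 0.10509 × 0.23305 = 0.02449 m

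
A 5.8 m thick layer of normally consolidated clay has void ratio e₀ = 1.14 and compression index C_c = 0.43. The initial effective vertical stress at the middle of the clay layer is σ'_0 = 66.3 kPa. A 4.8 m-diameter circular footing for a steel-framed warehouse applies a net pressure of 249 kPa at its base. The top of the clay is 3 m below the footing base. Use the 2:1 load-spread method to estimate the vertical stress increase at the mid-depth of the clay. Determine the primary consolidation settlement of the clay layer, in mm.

Mid-depth of clay below the footing base: z = 3 + 5.8/2 = 5.9 m.
Stress increase at mid-clay by the 2:1 spreading method:
Δσ ≈ qD²/(D+z)² = 249×4.8²/(4.8+5.9)² = 50.109 kPa
Final effective stress: σ'_f = σ'_0 + Δσ = 66.3 + 50.109 = 116.41 kPa.
Normally consolidated clay, so the full stress increment lies on the virgin compression line:
S_c = C_c·H/(1+e₀)·log₁₀(σ'_f/σ'_0) = 0.43×5.8/(1+1.14)×log₁₀(116.41/66.3)
    = 1.1654 × 0.24448 = 0.2849 m

S_c ≈ 285 mm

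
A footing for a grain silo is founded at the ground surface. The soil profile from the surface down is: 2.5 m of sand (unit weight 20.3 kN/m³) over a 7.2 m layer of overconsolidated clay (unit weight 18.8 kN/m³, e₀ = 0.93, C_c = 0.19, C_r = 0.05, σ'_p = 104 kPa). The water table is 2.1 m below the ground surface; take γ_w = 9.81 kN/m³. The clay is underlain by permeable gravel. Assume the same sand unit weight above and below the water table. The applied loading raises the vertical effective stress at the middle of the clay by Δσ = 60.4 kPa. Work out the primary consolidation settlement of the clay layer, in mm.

Mid-depth of clay below the ground surface: z = 2.5 + 7.2/2 = 6.1 m.
Total vertical stress at mid-clay: σ_v = 20.3×2.5 + 18.8×3.6 = 118.43 kPa.
Pore pressure: u = 9.81×(6.1 − 2.1) = 39.24 kPa.
Initial effective stress: σ'_0 = σ_v − u = 118.43 − 39.24 = 79.19 kPa.
Final effective stress: σ'_f = 79.19 + 60.4 = 139.59 kPa.
σ'_f = 139.59 > σ'_p = 104 kPa, so the stress path crosses the preconsolidation pressure — recompression up to σ'_p, then virgin compression beyond:
S_c = H/(1+e₀)·[C_r·log₁₀(σ'_p/σ'_0) + C_c·log₁₀(σ'_f/σ'_p)]
    = 7.2/1.93 × [0.05×log₁₀(104/79.19) + 0.19×log₁₀(139.59/104)]
    = 3.7306 × [0.0059181 + 0.024286] = 0.1127 m

S_c ≈ 113 mm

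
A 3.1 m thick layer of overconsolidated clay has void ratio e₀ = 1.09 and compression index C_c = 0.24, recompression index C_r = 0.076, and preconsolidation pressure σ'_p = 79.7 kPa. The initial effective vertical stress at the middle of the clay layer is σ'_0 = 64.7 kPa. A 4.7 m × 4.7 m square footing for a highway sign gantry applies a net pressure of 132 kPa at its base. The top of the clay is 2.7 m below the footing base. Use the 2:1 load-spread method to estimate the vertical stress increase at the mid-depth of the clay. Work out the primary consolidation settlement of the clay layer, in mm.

S_c ≈ 47 mm

Mid-depth of clay below the footing base: z = 2.7 + 3.1/2 = 4.25 m.
Stress increase at mid-clay by the 2:1 spreading method:
Δσ = qBL/((B+z)(L+z)) = 132×4.7×4.7/((4.7+4.25)(4.7+4.25)) = 36.402 kPa
Final effective stress: σ'_f = 64.7 + 36.402 = 101.1 kPa.
σ'_f = 101.1 > σ'_p = 79.7 kPa, so the stress path crosses the preconsolidation pressure — recompression up to σ'_p, then virgin compression beyond:
S_c = H/(1+e₀)·[C_r·log₁₀(σ'_p/σ'_0) + C_c·log₁₀(σ'_f/σ'_p)]
    = 3.1/2.09 × [0.076×log₁₀(79.7/64.7) + 0.24×log₁₀(101.1/79.7)]
    = 1.4833 × [0.0068821 + 0.02479] = 0.04698 m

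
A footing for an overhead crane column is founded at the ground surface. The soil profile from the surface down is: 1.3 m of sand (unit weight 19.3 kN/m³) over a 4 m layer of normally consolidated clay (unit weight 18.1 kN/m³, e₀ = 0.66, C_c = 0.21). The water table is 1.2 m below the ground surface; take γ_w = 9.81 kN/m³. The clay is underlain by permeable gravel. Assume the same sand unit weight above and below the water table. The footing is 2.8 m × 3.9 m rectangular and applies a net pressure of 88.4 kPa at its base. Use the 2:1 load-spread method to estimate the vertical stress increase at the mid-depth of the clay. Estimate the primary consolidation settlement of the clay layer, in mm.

S_c ≈ 94.9 mm

Mid-depth of clay below the ground surface: z = 1.3 + 4/2 = 3.3 m.
Total vertical stress at mid-clay: σ_v = 19.3×1.3 + 18.1×2 = 61.29 kPa.
Pore pressure: u = 9.81×(3.3 − 1.2) = 20.601 kPa.
Initial effective stress: σ'_0 = σ_v − u = 61.29 − 20.601 = 40.689 kPa.
Stress increase at mid-clay by the 2:1 spreading method:
Δσ = qBL/((B+z)(L+z)) = 88.4×2.8×3.9/((2.8+3.3)(3.9+3.3)) = 21.979 kPa
Final effective stress: σ'_f = σ'_0 + Δσ = 40.689 + 21.979 = 62.668 kPa.
Normally consolidated clay, so the full stress increment lies on the virgin compression line:
S_c = C_c·H/(1+e₀)·log₁₀(σ'_f/σ'_0) = 0.21×4/(1+0.66)×log₁₀(62.668/40.689)
    = 0.50602 × 0.18757 = 0.09491 m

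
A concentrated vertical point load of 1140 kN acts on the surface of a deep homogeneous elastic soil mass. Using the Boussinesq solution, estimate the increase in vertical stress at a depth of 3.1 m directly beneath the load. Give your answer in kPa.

Boussinesq vertical stress below a point load on an elastic half-space:
Δσ_z = 3P/(2πz²) · [1 + (r/z)²]^(−5/2)
r/z = 0/3.1 = 0; [1+(r/z)²]^(−5/2) = 1.
Δσ_z = 3×1140/(2π×3.1²) × 1 = 56.64 × 1 = 56.64 kPa

Δσ_z ≈ 56.6 kPa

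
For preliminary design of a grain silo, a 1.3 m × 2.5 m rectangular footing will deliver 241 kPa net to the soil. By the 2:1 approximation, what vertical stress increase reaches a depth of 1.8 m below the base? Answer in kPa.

By the 2:1 method the load spreads at 1 horizontal : 2 vertical, so at depth z the loaded area has grown by z in each plan dimension:
Δσ = qBL/((B+z)(L+z)) = 241×1.3×2.5/((1.3+1.8)(2.5+1.8)) = 58.758 kPa

Δσ_z ≈ 58.8 kPa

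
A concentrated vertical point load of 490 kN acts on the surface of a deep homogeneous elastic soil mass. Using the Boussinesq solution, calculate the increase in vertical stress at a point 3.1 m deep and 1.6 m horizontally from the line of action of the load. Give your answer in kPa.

Boussinesq vertical stress below a point load on an elastic half-space:
Δσ_z = 3P/(2πz²) · [1 + (r/z)²]^(−5/2)
r/z = 1.6/3.1 = 0.51613; [1+(r/z)²]^(−5/2) = 0.55409.
Δσ_z = 3×490/(2π×3.1²) × 0.55409 = 24.345 × 0.55409 = 13.49 kPa

Δσ_z ≈ 13.5 kPa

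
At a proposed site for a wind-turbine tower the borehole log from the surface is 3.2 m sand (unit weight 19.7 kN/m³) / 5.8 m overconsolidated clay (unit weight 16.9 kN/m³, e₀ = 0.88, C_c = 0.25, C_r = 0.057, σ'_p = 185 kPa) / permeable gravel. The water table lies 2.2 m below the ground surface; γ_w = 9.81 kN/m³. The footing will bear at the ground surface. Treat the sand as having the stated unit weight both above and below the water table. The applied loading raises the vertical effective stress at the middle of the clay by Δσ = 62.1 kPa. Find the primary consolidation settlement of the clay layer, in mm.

S_c ≈ 46.6 mm

Mid-depth of clay below the ground surface: z = 3.2 + 5.8/2 = 6.1 m.
Total vertical stress at mid-clay: σ_v = 19.7×3.2 + 16.9×2.9 = 112.05 kPa.
Pore pressure: u = 9.81×(6.1 − 2.2) = 38.259 kPa.
Initial effective stress: σ'_0 = σ_v − u = 112.05 − 38.259 = 73.791 kPa.
Final effective stress: σ'_f = 73.791 + 62.1 = 135.89 kPa.
σ'_f = 135.89 ≤ σ'_p = 185 kPa, so the clay remains overconsolidated and only the recompression index applies:
S_c = C_r·H/(1+e₀)·log₁₀(σ'_f/σ'_0) = 0.057×5.8/1.88×log₁₀(135.89/73.791)
    = 0.17585 × 0.26518 = 0.04663 m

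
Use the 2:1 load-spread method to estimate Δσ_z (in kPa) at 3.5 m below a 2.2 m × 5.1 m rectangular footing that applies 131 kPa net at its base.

By the 2:1 method the load spreads at 1 horizontal : 2 vertical, so at depth z the loaded area has grown by z in each plan dimension:
Δσ = qBL/((B+z)(L+z)) = 131×2.2×5.1/((2.2+3.5)(5.1+3.5)) = 29.984 kPa

Δσ_z ≈ 30 kPa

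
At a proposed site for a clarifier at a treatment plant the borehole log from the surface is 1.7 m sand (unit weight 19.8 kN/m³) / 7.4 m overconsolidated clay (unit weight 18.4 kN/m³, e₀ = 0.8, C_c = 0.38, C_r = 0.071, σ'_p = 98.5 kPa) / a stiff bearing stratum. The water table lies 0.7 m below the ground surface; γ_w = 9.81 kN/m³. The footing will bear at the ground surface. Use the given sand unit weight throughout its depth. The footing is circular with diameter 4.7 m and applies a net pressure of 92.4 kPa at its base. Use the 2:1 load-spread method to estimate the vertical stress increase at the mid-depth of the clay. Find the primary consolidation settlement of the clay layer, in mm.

S_c ≈ 38.9 mm

Mid-depth of clay below the ground surface: z = 1.7 + 7.4/2 = 5.4 m.
Total vertical stress at mid-clay: σ_v = 19.8×1.7 + 18.4×3.7 = 101.74 kPa.
Pore pressure: u = 9.81×(5.4 − 0.7) = 46.107 kPa.
Initial effective stress: σ'_0 = σ_v − u = 101.74 − 46.107 = 55.633 kPa.
Stress increase at mid-clay by the 2:1 spreading method:
Δσ ≈ qD²/(D+z)² = 92.4×4.7²/(4.7+5.4)² = 20.009 kPa
Final effective stress: σ'_f = 55.633 + 20.009 = 75.642 kPa.
σ'_f = 75.642 ≤ σ'_p = 98.5 kPa, so the clay remains overconsolidated and only the recompression index applies:
S_c = C_r·H/(1+e₀)·log₁₀(σ'_f/σ'_0) = 0.071×7.4/1.8×log₁₀(75.642/55.633)
    = 0.29189 × 0.13343 = 0.03895 m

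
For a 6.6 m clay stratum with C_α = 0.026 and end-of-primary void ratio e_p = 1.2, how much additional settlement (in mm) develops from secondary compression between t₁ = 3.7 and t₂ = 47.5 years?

S_s ≈ 86.5 mm

Secondary compression: S_s = C_α·H/(1+e_p)·log₁₀(t₂/t₁)
S_s = 0.026×6.6/(1+1.2)×log₁₀(47.5/3.7)
    = 0.078 × 1.108 = 0.08646 m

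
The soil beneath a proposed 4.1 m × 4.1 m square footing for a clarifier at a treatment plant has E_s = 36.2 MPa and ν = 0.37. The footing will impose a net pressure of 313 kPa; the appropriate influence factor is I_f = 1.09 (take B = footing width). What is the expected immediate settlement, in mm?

S_e ≈ 33.4 mm

Immediate (elastic) settlement: S_e = q·B·(1−ν²)/E_s · I_f.
E_s = 36.2 MPa = 36200 kPa.
S_e = 313 × 4.1 × (1 − 0.37²) / 36200 × 1.09
    = 313 × 4.1 × 0.8631 / 36200 × 1.09
    = 0.03335 m = 33.35 mm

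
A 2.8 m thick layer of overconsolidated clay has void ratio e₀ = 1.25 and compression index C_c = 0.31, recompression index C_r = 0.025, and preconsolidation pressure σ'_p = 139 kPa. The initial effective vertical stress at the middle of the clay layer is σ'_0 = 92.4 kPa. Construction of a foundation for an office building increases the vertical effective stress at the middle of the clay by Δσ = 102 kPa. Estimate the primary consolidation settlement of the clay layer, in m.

S_c ≈ 0.0617 m

Final effective stress: σ'_f = 92.4 + 102 = 194.4 kPa.
σ'_f = 194.4 > σ'_p = 139 kPa, so the stress path crosses the preconsolidation pressure — recompression up to σ'_p, then virgin compression beyond:
S_c = H/(1+e₀)·[C_r·log₁₀(σ'_p/σ'_0) + C_c·log₁₀(σ'_f/σ'_p)]
    = 2.8/2.25 × [0.025×log₁₀(139/92.4) + 0.31×log₁₀(194.4/139)]
    = 1.2444 × [0.0044336 + 0.045161] = 0.06172 m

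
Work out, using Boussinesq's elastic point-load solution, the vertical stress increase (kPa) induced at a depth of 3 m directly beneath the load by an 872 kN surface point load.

Δσ_z ≈ 46.3 kPa

Boussinesq vertical stress below a point load on an elastic half-space:
Δσ_z = 3P/(2πz²) · [1 + (r/z)²]^(−5/2)
r/z = 0/3 = 0; [1+(r/z)²]^(−5/2) = 1.
Δσ_z = 3×872/(2π×3²) × 1 = 46.261 × 1 = 46.26 kPa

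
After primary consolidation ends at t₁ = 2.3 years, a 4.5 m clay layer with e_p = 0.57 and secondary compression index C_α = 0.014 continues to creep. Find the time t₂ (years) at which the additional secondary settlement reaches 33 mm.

t₂ ≈ 15.3 years

S_s = C_α·H/(1+e_p)·log₁₀(t₂/t₁) ⇒ log₁₀(t₂/t₁) = S_s·(1+e_p)/(C_α·H).
log₁₀(t₂/t₁) = 0.033 × (1+0.57) / (0.014×4.5) = 0.8224
t₂ = t₁ × 10^0.8224 = 2.3 × 6.643 = 15.28 years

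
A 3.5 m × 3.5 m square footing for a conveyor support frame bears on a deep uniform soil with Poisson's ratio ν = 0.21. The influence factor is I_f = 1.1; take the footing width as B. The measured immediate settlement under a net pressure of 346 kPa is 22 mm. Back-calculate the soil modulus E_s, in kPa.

S_e = q·B·(1−ν²)/E_s · I_f  ⇒  E_s = q·B·(1−ν²)·I_f / S_e.
E_s = 346 × 3.5 × 0.9559 × 1.1 / 0.022 = 57880 kPa

E_s ≈ 57900 kPa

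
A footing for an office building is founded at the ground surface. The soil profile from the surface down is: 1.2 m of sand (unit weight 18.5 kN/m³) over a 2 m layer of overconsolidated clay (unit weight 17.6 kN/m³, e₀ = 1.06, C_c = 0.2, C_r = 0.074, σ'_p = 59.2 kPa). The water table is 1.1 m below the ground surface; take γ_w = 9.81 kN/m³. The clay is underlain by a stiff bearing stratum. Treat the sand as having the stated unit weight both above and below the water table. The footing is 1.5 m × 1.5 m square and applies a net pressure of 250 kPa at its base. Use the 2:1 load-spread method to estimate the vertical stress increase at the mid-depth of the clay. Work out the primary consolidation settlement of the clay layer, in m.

S_c ≈ 0.0365 m

Mid-depth of clay below the ground surface: z = 1.2 + 2/2 = 2.2 m.
Total vertical stress at mid-clay: σ_v = 18.5×1.2 + 17.6×1 = 39.8 kPa.
Pore pressure: u = 9.81×(2.2 − 1.1) = 10.791 kPa.
Initial effective stress: σ'_0 = σ_v − u = 39.8 − 10.791 = 29.009 kPa.
Stress increase at mid-clay by the 2:1 spreading method:
Δσ = qBL/((B+z)(L+z)) = 250×1.5×1.5/((1.5+2.2)(1.5+2.2)) = 41.088 kPa
Final effective stress: σ'_f = 29.009 + 41.088 = 70.097 kPa.
σ'_f = 70.097 > σ'_p = 59.2 kPa, so the stress path crosses the preconsolidation pressure — recompression up to σ'_p, then virgin compression beyond:
S_c = H/(1+e₀)·[C_r·log₁₀(σ'_p/σ'_0) + C_c·log₁₀(σ'_f/σ'_p)]
    = 2/2.06 × [0.074×log₁₀(59.2/29.009) + 0.2×log₁₀(70.097/59.2)]
    = 0.97087 × [0.022924 + 0.014676] = 0.0365 m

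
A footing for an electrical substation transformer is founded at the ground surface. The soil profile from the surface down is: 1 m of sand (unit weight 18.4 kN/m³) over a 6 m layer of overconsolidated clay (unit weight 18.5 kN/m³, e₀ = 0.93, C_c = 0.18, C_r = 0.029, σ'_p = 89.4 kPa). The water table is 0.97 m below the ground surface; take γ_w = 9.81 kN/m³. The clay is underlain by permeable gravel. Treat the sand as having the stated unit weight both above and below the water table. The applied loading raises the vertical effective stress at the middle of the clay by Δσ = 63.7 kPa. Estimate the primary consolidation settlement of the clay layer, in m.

S_c ≈ 0.0733 m

Mid-depth of clay below the ground surface: z = 1 + 6/2 = 4 m.
Total vertical stress at mid-clay: σ_v = 18.4×1 + 18.5×3 = 73.9 kPa.
Pore pressure: u = 9.81×(4 − 0.97) = 29.724 kPa.
Initial effective stress: σ'_0 = σ_v − u = 73.9 − 29.724 = 44.176 kPa.
Final effective stress: σ'_f = 44.176 + 63.7 = 107.88 kPa.
σ'_f = 107.88 > σ'_p = 89.4 kPa, so the stress path crosses the preconsolidation pressure — recompression up to σ'_p, then virgin compression beyond:
S_c = H/(1+e₀)·[C_r·log₁₀(σ'_p/σ'_0) + C_c·log₁₀(σ'_f/σ'_p)]
    = 6/1.93 × [0.029×log₁₀(89.4/44.176) + 0.18×log₁₀(107.88/89.4)]
    = 3.1088 × [0.0088784 + 0.014689] = 0.07327 m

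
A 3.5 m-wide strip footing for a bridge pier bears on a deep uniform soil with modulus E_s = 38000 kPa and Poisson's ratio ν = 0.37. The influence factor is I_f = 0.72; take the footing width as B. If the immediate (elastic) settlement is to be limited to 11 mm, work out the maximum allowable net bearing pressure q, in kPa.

S_e = q·B·(1−ν²)/E_s · I_f  ⇒  q = S_e·E_s / (B·(1−ν²)·I_f).
q = 0.011 × 38000 / (3.5 × 0.8631 × 0.72) = 192.2 kPa

q ≈ 192 kPa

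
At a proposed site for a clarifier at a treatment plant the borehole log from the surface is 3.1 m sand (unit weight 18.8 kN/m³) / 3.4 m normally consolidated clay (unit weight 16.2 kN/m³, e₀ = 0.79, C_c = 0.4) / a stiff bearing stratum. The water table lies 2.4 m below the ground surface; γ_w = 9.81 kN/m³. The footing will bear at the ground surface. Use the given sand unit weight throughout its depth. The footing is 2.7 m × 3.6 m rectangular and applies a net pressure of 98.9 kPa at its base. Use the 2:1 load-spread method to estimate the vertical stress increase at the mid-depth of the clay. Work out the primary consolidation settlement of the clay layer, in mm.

S_c ≈ 72.3 mm

Mid-depth of clay below the ground surface: z = 3.1 + 3.4/2 = 4.8 m.
Total vertical stress at mid-clay: σ_v = 18.8×3.1 + 16.2×1.7 = 85.82 kPa.
Pore pressure: u = 9.81×(4.8 − 2.4) = 23.544 kPa.
Initial effective stress: σ'_0 = σ_v − u = 85.82 − 23.544 = 62.276 kPa.
Stress increase at mid-clay by the 2:1 spreading method:
Δσ = qBL/((B+z)(L+z)) = 98.9×2.7×3.6/((2.7+4.8)(3.6+4.8)) = 15.259 kPa
Final effective stress: σ'_f = σ'_0 + Δσ = 62.276 + 15.259 = 77.535 kPa.
Normally consolidated clay, so the full stress increment lies on the virgin compression line:
S_c = C_c·H/(1+e₀)·log₁₀(σ'_f/σ'_0) = 0.4×3.4/(1+0.79)×log₁₀(77.535/62.276)
    = 0.75978 × 0.095177 = 0.07231 m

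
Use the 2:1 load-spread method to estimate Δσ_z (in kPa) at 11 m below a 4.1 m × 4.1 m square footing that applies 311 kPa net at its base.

Δσ_z ≈ 22.9 kPa

By the 2:1 method the load spreads at 1 horizontal : 2 vertical, so at depth z the loaded area has grown by z in each plan dimension:
Δσ = qBL/((B+z)(L+z)) = 311×4.1×4.1/((4.1+11)(4.1+11)) = 22.928 kPa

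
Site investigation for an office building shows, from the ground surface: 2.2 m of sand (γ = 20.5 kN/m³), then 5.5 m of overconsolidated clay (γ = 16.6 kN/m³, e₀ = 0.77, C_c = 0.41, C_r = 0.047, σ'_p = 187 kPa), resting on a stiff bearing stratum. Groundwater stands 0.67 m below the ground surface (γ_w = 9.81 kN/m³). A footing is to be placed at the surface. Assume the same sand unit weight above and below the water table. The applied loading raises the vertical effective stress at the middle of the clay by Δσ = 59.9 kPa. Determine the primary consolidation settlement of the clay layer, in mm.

S_c ≈ 50.8 mm

Mid-depth of clay below the ground surface: z = 2.2 + 5.5/2 = 4.95 m.
Total vertical stress at mid-clay: σ_v = 20.5×2.2 + 16.6×2.75 = 90.75 kPa.
Pore pressure: u = 9.81×(4.95 − 0.67) = 41.987 kPa.
Initial effective stress: σ'_0 = σ_v − u = 90.75 − 41.987 = 48.763 kPa.
Final effective stress: σ'_f = 48.763 + 59.9 = 108.66 kPa.
σ'_f = 108.66 ≤ σ'_p = 187 kPa, so the clay remains overconsolidated and only the recompression index applies:
S_c = C_r·H/(1+e₀)·log₁₀(σ'_f/σ'_0) = 0.047×5.5/1.77×log₁₀(108.66/48.763)
    = 0.14604 × 0.34798 = 0.05082 m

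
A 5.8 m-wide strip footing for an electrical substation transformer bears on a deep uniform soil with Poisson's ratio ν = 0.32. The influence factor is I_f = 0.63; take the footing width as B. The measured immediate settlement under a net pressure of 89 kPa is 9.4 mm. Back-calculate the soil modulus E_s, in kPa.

S_e = q·B·(1−ν²)/E_s · I_f  ⇒  E_s = q·B·(1−ν²)·I_f / S_e.
E_s = 89 × 5.8 × 0.8976 × 0.63 / 0.0094 = 31050 kPa

E_s ≈ 31100 kPa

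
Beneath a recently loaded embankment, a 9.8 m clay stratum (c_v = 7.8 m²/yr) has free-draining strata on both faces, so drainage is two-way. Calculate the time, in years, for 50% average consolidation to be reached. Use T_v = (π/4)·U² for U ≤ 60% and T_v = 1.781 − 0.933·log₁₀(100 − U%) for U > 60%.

t ≈ 0.604 years

Drainage path length: H_d = H/2 = 4.9 m (double drainage).
U ≤ 60%: T_v = (π/4)·U² = (π/4)×0.5² = 0.19635.
t = T_v·H_d²/c_v = 0.19635×4.9²/7.8 = 0.6044 years.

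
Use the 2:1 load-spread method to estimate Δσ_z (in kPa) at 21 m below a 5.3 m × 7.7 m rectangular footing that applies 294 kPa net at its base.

Δσ_z ≈ 15.9 kPa

By the 2:1 method the load spreads at 1 horizontal : 2 vertical, so at depth z the loaded area has grown by z in each plan dimension:
Δσ = qBL/((B+z)(L+z)) = 294×5.3×7.7/((5.3+21)(7.7+21)) = 15.896 kPa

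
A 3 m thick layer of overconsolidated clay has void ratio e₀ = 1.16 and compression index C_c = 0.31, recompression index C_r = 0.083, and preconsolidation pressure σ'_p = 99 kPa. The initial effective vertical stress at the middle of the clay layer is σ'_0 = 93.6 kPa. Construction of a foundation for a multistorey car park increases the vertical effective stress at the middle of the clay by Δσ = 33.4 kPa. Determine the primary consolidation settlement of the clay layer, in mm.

Final effective stress: σ'_f = 93.6 + 33.4 = 127 kPa.
σ'_f = 127 > σ'_p = 99 kPa, so the stress path crosses the preconsolidation pressure — recompression up to σ'_p, then virgin compression beyond:
S_c = H/(1+e₀)·[C_r·log₁₀(σ'_p/σ'_0) + C_c·log₁₀(σ'_f/σ'_p)]
    = 3/2.16 × [0.083×log₁₀(99/93.6) + 0.31×log₁₀(127/99)]
    = 1.3889 × [0.0020218 + 0.033532] = 0.04938 m

S_c ≈ 49.4 mm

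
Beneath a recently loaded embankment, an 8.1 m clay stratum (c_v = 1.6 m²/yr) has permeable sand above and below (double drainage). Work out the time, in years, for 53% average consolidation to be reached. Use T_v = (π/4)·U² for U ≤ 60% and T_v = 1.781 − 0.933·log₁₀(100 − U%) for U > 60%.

t ≈ 2.26 years

Drainage path length: H_d = H/2 = 4.05 m (double drainage).
U ≤ 60%: T_v = (π/4)·U² = (π/4)×0.53² = 0.22062.
t = T_v·H_d²/c_v = 0.22062×4.05²/1.6 = 2.262 years.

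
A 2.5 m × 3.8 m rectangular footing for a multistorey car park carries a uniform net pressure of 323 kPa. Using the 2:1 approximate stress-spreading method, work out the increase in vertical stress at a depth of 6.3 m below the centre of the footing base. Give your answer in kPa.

Δσ_z ≈ 34.5 kPa

By the 2:1 method the load spreads at 1 horizontal : 2 vertical, so at depth z the loaded area has grown by z in each plan dimension:
Δσ = qBL/((B+z)(L+z)) = 323×2.5×3.8/((2.5+6.3)(3.8+6.3)) = 34.524 kPa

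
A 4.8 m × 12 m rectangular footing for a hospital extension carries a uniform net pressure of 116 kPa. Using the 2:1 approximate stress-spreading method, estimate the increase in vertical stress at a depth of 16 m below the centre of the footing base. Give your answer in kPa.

By the 2:1 method the load spreads at 1 horizontal : 2 vertical, so at depth z the loaded area has grown by z in each plan dimension:
Δσ = qBL/((B+z)(L+z)) = 116×4.8×12/((4.8+16)(12+16)) = 11.473 kPa

Δσ_z ≈ 11.5 kPa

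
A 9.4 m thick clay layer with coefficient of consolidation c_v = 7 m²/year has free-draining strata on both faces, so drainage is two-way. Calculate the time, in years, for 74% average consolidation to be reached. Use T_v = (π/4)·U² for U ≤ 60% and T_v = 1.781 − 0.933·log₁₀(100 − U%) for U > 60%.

Drainage path length: H_d = H/2 = 4.7 m (double drainage).
U > 60%: T_v = 1.781 − 0.933·log₁₀(100 − 74) = 0.46083.
t = T_v·H_d²/c_v = 0.46083×4.7²/7 = 1.454 years.

t ≈ 1.45 years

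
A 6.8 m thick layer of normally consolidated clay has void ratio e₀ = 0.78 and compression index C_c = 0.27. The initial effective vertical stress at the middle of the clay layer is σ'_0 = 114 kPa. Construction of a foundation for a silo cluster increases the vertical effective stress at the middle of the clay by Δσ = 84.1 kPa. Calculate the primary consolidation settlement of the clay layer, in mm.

Final effective stress: σ'_f = σ'_0 + Δσ = 114 + 84.1 = 198.1 kPa.
Normally consolidated clay, so the full stress increment lies on the virgin compression line:
S_c = C_c·H/(1+e₀)·log₁₀(σ'_f/σ'_0) = 0.27×6.8/(1+0.78)×log₁₀(198.1/114)
    = 1.0315 × 0.23998 = 0.2475 m

S_c ≈ 248 mm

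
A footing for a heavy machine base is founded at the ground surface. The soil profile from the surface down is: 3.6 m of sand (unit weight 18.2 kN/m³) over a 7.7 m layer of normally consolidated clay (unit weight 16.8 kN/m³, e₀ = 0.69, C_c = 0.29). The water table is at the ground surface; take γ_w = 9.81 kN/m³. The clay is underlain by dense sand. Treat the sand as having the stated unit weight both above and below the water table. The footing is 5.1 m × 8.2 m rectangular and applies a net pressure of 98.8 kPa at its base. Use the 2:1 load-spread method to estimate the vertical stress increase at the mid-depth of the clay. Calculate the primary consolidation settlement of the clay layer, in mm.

Mid-depth of clay below the ground surface: z = 3.6 + 7.7/2 = 7.45 m.
Total vertical stress at mid-clay: σ_v = 18.2×3.6 + 16.8×3.85 = 130.2 kPa.
Pore pressure: u = 9.81×(7.45 − 0) = 73.085 kPa.
Initial effective stress: σ'_0 = σ_v − u = 130.2 − 73.085 = 57.115 kPa.
Stress increase at mid-clay by the 2:1 spreading method:
Δσ = qBL/((B+z)(L+z)) = 98.8×5.1×8.2/((5.1+7.45)(8.2+7.45)) = 21.037 kPa
Final effective stress: σ'_f = σ'_0 + Δσ = 57.115 + 21.037 = 78.152 kPa.
Normally consolidated clay, so the full stress increment lies on the virgin compression line:
S_c = C_c·H/(1+e₀)·log₁₀(σ'_f/σ'_0) = 0.29×7.7/(1+0.69)×log₁₀(78.152/57.115)
    = 1.3213 × 0.13619 = 0.1799 m

S_c ≈ 180 mm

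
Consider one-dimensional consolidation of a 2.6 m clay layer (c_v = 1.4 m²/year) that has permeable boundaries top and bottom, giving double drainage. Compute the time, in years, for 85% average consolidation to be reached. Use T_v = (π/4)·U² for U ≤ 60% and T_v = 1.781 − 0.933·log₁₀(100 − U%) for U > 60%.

t ≈ 0.825 years

Drainage path length: H_d = H/2 = 1.3 m (double drainage).
U > 60%: T_v = 1.781 − 0.933·log₁₀(100 − 85) = 0.68371.
t = T_v·H_d²/c_v = 0.68371×1.3²/1.4 = 0.8253 years.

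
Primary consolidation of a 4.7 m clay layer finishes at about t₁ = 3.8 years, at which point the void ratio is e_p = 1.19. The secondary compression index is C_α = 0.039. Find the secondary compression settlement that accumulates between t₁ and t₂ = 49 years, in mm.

Secondary compression: S_s = C_α·H/(1+e_p)·log₁₀(t₂/t₁)
S_s = 0.039×4.7/(1+1.19)×log₁₀(49/3.8)
    = 0.0837 × 1.11 = 0.09294 m

S_s ≈ 92.9 mm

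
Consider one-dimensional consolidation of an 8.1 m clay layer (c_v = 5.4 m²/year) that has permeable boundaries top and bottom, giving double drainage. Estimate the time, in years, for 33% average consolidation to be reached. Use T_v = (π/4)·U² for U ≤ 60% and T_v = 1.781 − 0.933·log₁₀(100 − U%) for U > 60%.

Drainage path length: H_d = H/2 = 4.05 m (double drainage).
U ≤ 60%: T_v = (π/4)·U² = (π/4)×0.33² = 0.08553.
t = T_v·H_d²/c_v = 0.08553×4.05²/5.4 = 0.2598 years.

t ≈ 0.26 years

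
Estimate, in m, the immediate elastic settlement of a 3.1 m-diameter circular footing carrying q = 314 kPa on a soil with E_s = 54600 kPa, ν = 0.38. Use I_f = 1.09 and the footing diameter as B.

Immediate (elastic) settlement: S_e = q·B·(1−ν²)/E_s · I_f.
S_e = 314 × 3.1 × (1 − 0.38²) / 54600 × 1.09
    = 314 × 3.1 × 0.8556 / 54600 × 1.09
    = 0.01663 m

S_e ≈ 0.0166 m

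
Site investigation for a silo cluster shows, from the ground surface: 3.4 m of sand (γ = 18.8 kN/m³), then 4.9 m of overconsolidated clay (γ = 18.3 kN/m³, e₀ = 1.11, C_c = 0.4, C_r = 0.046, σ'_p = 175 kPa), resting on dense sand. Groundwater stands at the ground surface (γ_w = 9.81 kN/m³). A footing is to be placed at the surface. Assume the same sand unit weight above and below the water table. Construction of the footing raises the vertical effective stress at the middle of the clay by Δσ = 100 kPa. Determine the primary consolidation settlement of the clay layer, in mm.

Mid-depth of clay below the ground surface: z = 3.4 + 4.9/2 = 5.85 m.
Total vertical stress at mid-clay: σ_v = 18.8×3.4 + 18.3×2.45 = 108.76 kPa.
Pore pressure: u = 9.81×(5.85 − 0) = 57.389 kPa.
Initial effective stress: σ'_0 = σ_v − u = 108.76 − 57.389 = 51.371 kPa.
Final effective stress: σ'_f = 51.371 + 100 = 151.37 kPa.
σ'_f = 151.37 ≤ σ'_p = 175 kPa, so the clay remains overconsolidated and only the recompression index applies:
S_c = C_r·H/(1+e₀)·log₁₀(σ'_f/σ'_0) = 0.046×4.9/2.11×log₁₀(151.37/51.371)
    = 0.10683 × 0.46932 = 0.05014 m

S_c ≈ 50.1 mm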